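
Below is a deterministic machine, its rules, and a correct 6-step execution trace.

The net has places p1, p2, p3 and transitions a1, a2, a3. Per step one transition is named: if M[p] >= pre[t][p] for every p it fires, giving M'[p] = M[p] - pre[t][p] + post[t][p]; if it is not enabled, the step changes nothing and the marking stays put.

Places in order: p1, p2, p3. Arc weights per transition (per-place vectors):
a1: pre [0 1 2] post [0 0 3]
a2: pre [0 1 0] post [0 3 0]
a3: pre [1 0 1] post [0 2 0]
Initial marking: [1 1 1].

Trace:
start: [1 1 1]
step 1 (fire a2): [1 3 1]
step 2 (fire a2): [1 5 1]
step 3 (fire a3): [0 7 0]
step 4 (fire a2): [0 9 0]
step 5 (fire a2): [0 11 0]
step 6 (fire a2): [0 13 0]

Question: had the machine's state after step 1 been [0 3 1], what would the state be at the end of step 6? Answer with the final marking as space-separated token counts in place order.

state after step 1 := [0 3 1]
step 2 (fire a2): [0 5 1]
step 3 (fire a3): [0 5 1]
step 4 (fire a2): [0 7 1]
step 5 (fire a2): [0 9 1]
step 6 (fire a2): [0 11 1]

0 11 1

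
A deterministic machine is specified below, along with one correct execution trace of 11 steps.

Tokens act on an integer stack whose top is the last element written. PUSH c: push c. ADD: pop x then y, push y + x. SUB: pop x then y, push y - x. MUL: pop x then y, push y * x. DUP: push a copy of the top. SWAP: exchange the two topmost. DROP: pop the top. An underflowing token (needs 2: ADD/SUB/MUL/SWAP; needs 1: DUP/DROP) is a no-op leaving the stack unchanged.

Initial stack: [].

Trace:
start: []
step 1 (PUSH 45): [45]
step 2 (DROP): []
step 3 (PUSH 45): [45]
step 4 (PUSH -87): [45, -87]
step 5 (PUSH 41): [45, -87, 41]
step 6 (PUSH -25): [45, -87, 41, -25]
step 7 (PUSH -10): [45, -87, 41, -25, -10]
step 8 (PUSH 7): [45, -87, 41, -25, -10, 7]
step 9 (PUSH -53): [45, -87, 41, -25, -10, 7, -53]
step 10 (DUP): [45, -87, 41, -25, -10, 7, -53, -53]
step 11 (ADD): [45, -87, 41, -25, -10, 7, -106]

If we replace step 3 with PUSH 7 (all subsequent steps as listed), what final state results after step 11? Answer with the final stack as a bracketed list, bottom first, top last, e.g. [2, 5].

(re-executing from step 3 with the substitution; state before step 3: [])
step 3 (PUSH 7): [7]
step 4 (PUSH -87): [7, -87]
step 5 (PUSH 41): [7, -87, 41]
step 6 (PUSH -25): [7, -87, 41, -25]
step 7 (PUSH -10): [7, -87, 41, -25, -10]
step 8 (PUSH 7): [7, -87, 41, -25, -10, 7]
step 9 (PUSH -53): [7, -87, 41, -25, -10, 7, -53]
step 10 (DUP): [7, -87, 41, -25, -10, 7, -53, -53]
step 11 (ADD): [7, -87, 41, -25, -10, 7, -106]

[7, -87, 41, -25, -10, 7, -106]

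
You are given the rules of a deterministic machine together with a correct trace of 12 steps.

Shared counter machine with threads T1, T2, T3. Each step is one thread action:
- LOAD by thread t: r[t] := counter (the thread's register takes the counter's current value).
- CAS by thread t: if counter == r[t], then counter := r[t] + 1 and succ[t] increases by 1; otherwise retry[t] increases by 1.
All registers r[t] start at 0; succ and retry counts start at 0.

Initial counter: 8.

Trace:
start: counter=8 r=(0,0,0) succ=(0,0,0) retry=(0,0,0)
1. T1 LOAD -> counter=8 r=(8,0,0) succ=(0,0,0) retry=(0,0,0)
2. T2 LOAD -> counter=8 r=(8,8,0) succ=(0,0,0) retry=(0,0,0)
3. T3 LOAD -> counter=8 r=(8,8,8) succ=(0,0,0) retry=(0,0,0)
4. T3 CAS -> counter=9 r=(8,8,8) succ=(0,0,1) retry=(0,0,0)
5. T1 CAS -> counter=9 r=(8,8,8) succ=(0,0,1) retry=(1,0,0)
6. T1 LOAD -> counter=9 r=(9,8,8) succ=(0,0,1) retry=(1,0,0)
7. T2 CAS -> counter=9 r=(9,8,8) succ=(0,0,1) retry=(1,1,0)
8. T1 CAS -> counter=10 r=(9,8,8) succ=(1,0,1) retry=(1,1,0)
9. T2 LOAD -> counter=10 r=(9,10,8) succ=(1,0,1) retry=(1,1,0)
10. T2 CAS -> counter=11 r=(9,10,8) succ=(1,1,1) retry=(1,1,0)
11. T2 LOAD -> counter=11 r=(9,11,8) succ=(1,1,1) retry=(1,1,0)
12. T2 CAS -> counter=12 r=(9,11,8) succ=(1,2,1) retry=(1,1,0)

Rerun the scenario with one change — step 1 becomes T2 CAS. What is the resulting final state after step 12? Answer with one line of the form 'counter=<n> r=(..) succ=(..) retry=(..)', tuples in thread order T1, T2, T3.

(re-executing from step 1 with the substitution; state before step 1: counter=8 r=(0,0,0) succ=(0,0,0) retry=(0,0,0))
1. T2 CAS -> counter=8 r=(0,0,0) succ=(0,0,0) retry=(0,1,0)
2. T2 LOAD -> counter=8 r=(0,8,0) succ=(0,0,0) retry=(0,1,0)
3. T3 LOAD -> counter=8 r=(0,8,8) succ=(0,0,0) retry=(0,1,0)
4. T3 CAS -> counter=9 r=(0,8,8) succ=(0,0,1) retry=(0,1,0)
5. T1 CAS -> counter=9 r=(0,8,8) succ=(0,0,1) retry=(1,1,0)
6. T1 LOAD -> counter=9 r=(9,8,8) succ=(0,0,1) retry=(1,1,0)
7. T2 CAS -> counter=9 r=(9,8,8) succ=(0,0,1) retry=(1,2,0)
8. T1 CAS -> counter=10 r=(9,8,8) succ=(1,0,1) retry=(1,2,0)
9. T2 LOAD -> counter=10 r=(9,10,8) succ=(1,0,1) retry=(1,2,0)
10. T2 CAS -> counter=11 r=(9,10,8) succ=(1,1,1) retry=(1,2,0)
11. T2 LOAD -> counter=11 r=(9,11,8) succ=(1,1,1) retry=(1,2,0)
12. T2 CAS -> counter=12 r=(9,11,8) succ=(1,2,1) retry=(1,2,0)

counter=12 r=(9,11,8) succ=(1,2,1) retry=(1,2,0)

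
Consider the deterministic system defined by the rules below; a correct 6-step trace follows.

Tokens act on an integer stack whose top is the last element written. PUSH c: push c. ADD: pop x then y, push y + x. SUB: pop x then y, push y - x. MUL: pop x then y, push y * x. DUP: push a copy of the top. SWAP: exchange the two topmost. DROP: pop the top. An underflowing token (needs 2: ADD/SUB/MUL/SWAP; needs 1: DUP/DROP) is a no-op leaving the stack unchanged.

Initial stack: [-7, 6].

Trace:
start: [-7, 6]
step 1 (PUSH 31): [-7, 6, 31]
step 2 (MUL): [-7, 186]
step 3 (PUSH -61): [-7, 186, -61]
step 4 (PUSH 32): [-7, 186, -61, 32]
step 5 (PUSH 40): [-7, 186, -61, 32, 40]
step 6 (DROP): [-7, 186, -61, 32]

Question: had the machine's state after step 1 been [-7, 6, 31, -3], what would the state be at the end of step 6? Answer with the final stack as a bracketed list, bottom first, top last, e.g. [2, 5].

[-7, 6, -93, -61, 32]

state after step 1 := [-7, 6, 31, -3]
step 2 (MUL): [-7, 6, -93]
step 3 (PUSH -61): [-7, 6, -93, -61]
step 4 (PUSH 32): [-7, 6, -93, -61, 32]
step 5 (PUSH 40): [-7, 6, -93, -61, 32, 40]
step 6 (DROP): [-7, 6, -93, -61, 32]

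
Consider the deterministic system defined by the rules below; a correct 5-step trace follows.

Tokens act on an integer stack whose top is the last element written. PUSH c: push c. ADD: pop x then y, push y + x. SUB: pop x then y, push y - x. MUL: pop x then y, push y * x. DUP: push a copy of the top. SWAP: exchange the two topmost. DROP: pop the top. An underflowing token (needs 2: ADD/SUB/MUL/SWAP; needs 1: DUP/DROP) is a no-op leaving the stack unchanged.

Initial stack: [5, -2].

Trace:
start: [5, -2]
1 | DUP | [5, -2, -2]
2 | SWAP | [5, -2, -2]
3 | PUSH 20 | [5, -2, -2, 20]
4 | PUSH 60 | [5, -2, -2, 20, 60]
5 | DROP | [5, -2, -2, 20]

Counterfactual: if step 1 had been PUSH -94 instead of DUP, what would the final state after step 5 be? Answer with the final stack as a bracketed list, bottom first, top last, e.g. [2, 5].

[5, -94, -2, 20]

(re-executing from step 1 with the substitution; state before step 1: [5, -2])
1 | PUSH -94 | [5, -2, -94]
2 | SWAP | [5, -94, -2]
3 | PUSH 20 | [5, -94, -2, 20]
4 | PUSH 60 | [5, -94, -2, 20, 60]
5 | DROP | [5, -94, -2, 20]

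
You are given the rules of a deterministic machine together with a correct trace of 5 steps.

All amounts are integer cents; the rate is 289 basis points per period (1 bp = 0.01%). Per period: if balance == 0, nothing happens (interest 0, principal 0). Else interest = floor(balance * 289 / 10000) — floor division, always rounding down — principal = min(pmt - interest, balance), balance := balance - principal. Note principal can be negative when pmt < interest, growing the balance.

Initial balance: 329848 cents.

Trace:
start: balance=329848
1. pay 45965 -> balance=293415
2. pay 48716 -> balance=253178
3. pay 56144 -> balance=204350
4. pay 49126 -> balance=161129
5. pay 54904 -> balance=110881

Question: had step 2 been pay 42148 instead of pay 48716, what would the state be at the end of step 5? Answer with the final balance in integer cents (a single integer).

(re-executing from step 2 with the substitution; state before step 2: balance=293415)
2. pay 42148 -> balance=259746
3. pay 56144 -> balance=211108
4. pay 49126 -> balance=168083
5. pay 54904 -> balance=118036

118036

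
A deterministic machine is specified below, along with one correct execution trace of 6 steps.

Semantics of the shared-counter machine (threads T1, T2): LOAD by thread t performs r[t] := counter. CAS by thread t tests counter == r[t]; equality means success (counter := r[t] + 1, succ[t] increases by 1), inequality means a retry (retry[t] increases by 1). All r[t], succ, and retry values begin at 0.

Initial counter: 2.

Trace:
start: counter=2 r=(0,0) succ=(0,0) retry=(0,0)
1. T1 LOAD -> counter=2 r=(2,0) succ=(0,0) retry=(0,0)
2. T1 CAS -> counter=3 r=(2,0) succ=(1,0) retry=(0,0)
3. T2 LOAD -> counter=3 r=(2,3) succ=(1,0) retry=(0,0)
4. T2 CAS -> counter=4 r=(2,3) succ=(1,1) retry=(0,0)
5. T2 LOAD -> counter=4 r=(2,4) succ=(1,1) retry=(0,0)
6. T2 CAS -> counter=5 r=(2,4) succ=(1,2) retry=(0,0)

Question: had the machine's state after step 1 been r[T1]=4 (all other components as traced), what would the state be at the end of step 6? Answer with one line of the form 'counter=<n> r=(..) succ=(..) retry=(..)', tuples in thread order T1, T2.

state after step 1 := counter=2 r=(4,0) succ=(0,0) retry=(0,0)
2. T1 CAS -> counter=2 r=(4,0) succ=(0,0) retry=(1,0)
3. T2 LOAD -> counter=2 r=(4,2) succ=(0,0) retry=(1,0)
4. T2 CAS -> counter=3 r=(4,2) succ=(0,1) retry=(1,0)
5. T2 LOAD -> counter=3 r=(4,3) succ=(0,1) retry=(1,0)
6. T2 CAS -> counter=4 r=(4,3) succ=(0,2) retry=(1,0)

counter=4 r=(4,3) succ=(0,2) retry=(1,0)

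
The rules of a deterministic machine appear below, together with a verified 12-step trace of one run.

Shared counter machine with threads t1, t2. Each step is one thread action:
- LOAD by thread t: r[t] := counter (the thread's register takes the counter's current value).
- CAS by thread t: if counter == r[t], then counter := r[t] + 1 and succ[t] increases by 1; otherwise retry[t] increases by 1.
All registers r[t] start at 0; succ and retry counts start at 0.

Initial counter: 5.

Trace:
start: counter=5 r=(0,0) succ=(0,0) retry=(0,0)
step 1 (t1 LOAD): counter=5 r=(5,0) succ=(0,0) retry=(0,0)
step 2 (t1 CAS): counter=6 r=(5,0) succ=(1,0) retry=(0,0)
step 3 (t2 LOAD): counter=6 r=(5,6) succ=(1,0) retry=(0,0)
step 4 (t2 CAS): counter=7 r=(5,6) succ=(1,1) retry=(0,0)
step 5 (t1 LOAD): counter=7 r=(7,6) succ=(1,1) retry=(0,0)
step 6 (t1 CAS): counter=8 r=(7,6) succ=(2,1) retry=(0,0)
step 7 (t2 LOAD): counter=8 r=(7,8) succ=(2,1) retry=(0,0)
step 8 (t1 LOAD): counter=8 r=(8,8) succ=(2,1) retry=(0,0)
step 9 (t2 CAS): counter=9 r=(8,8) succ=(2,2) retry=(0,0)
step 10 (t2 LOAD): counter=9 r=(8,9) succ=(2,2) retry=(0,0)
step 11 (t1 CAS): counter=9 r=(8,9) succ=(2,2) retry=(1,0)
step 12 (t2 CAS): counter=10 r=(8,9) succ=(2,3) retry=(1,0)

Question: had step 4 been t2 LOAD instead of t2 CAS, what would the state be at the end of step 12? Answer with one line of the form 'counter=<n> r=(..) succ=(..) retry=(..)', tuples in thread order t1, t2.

(re-executing from step 4 with the substitution; state before step 4: counter=6 r=(5,6) succ=(1,0) retry=(0,0))
step 4 (t2 LOAD): counter=6 r=(5,6) succ=(1,0) retry=(0,0)
step 5 (t1 LOAD): counter=6 r=(6,6) succ=(1,0) retry=(0,0)
step 6 (t1 CAS): counter=7 r=(6,6) succ=(2,0) retry=(0,0)
step 7 (t2 LOAD): counter=7 r=(6,7) succ=(2,0) retry=(0,0)
step 8 (t1 LOAD): counter=7 r=(7,7) succ=(2,0) retry=(0,0)
step 9 (t2 CAS): counter=8 r=(7,7) succ=(2,1) retry=(0,0)
step 10 (t2 LOAD): counter=8 r=(7,8) succ=(2,1) retry=(0,0)
step 11 (t1 CAS): counter=8 r=(7,8) succ=(2,1) retry=(1,0)
step 12 (t2 CAS): counter=9 r=(7,8) succ=(2,2) retry=(1,0)

counter=9 r=(7,8) succ=(2,2) retry=(1,0)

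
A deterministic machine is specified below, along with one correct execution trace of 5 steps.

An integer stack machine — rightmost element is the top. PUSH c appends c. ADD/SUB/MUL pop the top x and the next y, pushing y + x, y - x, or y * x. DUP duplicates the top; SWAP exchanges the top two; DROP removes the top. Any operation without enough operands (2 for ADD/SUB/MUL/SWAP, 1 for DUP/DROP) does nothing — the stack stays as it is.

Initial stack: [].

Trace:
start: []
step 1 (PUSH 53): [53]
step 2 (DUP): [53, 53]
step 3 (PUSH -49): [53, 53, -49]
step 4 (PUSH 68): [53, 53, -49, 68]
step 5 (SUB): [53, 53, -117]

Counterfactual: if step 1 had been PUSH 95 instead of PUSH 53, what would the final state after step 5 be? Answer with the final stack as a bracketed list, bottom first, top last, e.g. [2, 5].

(re-executing from step 1 with the substitution; state before step 1: [])
step 1 (PUSH 95): [95]
step 2 (DUP): [95, 95]
step 3 (PUSH -49): [95, 95, -49]
step 4 (PUSH 68): [95, 95, -49, 68]
step 5 (SUB): [95, 95, -117]

[95, 95, -117]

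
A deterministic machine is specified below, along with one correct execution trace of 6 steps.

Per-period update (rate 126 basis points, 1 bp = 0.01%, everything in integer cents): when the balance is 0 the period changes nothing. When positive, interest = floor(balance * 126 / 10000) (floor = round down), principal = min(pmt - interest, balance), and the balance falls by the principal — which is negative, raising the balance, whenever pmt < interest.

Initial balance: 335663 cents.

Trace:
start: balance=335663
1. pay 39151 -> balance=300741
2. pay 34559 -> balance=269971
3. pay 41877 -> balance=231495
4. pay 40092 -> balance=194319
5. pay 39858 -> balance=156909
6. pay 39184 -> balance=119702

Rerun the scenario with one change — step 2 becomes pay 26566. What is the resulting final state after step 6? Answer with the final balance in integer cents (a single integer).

128105

(re-executing from step 2 with the substitution; state before step 2: balance=300741)
2. pay 26566 -> balance=277964
3. pay 41877 -> balance=239589
4. pay 40092 -> balance=202515
5. pay 39858 -> balance=165208
6. pay 39184 -> balance=128105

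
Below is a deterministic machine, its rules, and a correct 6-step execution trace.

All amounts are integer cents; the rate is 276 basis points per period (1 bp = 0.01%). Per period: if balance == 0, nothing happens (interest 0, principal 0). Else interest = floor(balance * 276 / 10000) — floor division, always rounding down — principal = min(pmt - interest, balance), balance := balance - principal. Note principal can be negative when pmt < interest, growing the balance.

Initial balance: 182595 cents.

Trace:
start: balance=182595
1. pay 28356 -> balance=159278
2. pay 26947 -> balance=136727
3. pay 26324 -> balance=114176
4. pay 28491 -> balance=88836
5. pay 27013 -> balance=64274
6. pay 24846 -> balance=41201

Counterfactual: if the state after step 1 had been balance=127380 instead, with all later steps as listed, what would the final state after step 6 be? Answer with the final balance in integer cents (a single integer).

4651

state after step 1 := balance=127380
2. pay 26947 -> balance=103948
3. pay 26324 -> balance=80492
4. pay 28491 -> balance=54222
5. pay 27013 -> balance=28705
6. pay 24846 -> balance=4651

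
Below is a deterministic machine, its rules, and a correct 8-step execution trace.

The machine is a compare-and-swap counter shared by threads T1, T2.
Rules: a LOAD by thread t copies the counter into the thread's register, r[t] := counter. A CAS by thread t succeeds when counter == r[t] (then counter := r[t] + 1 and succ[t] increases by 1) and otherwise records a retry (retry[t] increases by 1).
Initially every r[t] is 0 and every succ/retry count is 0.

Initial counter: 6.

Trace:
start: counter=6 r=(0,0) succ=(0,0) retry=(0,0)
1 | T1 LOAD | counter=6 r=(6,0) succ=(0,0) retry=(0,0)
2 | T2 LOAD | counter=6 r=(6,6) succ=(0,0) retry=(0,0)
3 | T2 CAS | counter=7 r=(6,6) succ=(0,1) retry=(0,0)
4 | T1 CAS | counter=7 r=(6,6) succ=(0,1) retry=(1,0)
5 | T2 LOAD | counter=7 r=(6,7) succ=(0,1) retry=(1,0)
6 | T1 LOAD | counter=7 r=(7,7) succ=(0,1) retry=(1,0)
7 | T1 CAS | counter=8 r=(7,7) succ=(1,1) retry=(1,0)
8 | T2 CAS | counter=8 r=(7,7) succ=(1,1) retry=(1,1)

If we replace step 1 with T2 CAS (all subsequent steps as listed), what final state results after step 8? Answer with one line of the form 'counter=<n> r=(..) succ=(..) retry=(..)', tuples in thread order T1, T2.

(re-executing from step 1 with the substitution; state before step 1: counter=6 r=(0,0) succ=(0,0) retry=(0,0))
1 | T2 CAS | counter=6 r=(0,0) succ=(0,0) retry=(0,1)
2 | T2 LOAD | counter=6 r=(0,6) succ=(0,0) retry=(0,1)
3 | T2 CAS | counter=7 r=(0,6) succ=(0,1) retry=(0,1)
4 | T1 CAS | counter=7 r=(0,6) succ=(0,1) retry=(1,1)
5 | T2 LOAD | counter=7 r=(0,7) succ=(0,1) retry=(1,1)
6 | T1 LOAD | counter=7 r=(7,7) succ=(0,1) retry=(1,1)
7 | T1 CAS | counter=8 r=(7,7) succ=(1,1) retry=(1,1)
8 | T2 CAS | counter=8 r=(7,7) succ=(1,1) retry=(1,2)

counter=8 r=(7,7) succ=(1,1) retry=(1,2)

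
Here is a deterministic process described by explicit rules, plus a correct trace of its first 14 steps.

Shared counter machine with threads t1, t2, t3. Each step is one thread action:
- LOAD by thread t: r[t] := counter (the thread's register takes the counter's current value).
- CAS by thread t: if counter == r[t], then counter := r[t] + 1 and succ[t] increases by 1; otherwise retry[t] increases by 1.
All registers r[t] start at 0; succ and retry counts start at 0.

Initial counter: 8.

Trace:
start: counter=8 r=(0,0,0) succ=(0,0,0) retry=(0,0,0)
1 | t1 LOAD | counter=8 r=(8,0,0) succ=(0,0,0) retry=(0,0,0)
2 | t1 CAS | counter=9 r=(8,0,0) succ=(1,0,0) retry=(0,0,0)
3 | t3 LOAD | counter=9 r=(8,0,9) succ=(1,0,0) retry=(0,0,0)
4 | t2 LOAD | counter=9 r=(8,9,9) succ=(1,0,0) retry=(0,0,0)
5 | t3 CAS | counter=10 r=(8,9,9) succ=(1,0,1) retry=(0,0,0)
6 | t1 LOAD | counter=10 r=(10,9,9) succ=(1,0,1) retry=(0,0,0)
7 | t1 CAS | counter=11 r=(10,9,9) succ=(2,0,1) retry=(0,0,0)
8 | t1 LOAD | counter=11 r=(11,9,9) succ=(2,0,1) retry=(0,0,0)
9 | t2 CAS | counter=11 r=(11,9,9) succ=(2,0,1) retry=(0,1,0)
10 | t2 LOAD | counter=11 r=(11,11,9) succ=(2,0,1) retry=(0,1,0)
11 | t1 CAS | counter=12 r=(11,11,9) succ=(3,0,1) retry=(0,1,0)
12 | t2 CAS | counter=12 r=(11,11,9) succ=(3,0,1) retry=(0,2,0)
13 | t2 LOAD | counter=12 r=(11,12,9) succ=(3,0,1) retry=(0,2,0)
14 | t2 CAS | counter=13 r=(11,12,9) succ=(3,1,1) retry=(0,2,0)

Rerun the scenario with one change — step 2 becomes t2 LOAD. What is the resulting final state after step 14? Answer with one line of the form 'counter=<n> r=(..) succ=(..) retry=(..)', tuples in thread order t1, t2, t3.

(re-executing from step 2 with the substitution; state before step 2: counter=8 r=(8,0,0) succ=(0,0,0) retry=(0,0,0))
2 | t2 LOAD | counter=8 r=(8,8,0) succ=(0,0,0) retry=(0,0,0)
3 | t3 LOAD | counter=8 r=(8,8,8) succ=(0,0,0) retry=(0,0,0)
4 | t2 LOAD | counter=8 r=(8,8,8) succ=(0,0,0) retry=(0,0,0)
5 | t3 CAS | counter=9 r=(8,8,8) succ=(0,0,1) retry=(0,0,0)
6 | t1 LOAD | counter=9 r=(9,8,8) succ=(0,0,1) retry=(0,0,0)
7 | t1 CAS | counter=10 r=(9,8,8) succ=(1,0,1) retry=(0,0,0)
8 | t1 LOAD | counter=10 r=(10,8,8) succ=(1,0,1) retry=(0,0,0)
9 | t2 CAS | counter=10 r=(10,8,8) succ=(1,0,1) retry=(0,1,0)
10 | t2 LOAD | counter=10 r=(10,10,8) succ=(1,0,1) retry=(0,1,0)
11 | t1 CAS | counter=11 r=(10,10,8) succ=(2,0,1) retry=(0,1,0)
12 | t2 CAS | counter=11 r=(10,10,8) succ=(2,0,1) retry=(0,2,0)
13 | t2 LOAD | counter=11 r=(10,11,8) succ=(2,0,1) retry=(0,2,0)
14 | t2 CAS | counter=12 r=(10,11,8) succ=(2,1,1) retry=(0,2,0)

counter=12 r=(10,11,8) succ=(2,1,1) retry=(0,2,0)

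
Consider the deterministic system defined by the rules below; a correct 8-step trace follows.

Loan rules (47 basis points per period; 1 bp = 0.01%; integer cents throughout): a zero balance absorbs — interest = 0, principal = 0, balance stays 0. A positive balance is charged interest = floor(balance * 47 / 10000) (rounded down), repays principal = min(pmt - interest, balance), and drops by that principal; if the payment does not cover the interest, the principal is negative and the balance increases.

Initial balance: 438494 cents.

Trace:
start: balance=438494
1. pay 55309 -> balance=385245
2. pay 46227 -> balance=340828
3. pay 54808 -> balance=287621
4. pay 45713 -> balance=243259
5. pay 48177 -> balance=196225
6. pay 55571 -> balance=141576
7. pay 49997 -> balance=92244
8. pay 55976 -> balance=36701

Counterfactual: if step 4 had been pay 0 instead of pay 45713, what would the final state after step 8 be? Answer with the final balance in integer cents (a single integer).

83280

(re-executing from step 4 with the substitution; state before step 4: balance=287621)
4. pay 0 -> balance=288972
5. pay 48177 -> balance=242153
6. pay 55571 -> balance=187720
7. pay 49997 -> balance=138605
8. pay 55976 -> balance=83280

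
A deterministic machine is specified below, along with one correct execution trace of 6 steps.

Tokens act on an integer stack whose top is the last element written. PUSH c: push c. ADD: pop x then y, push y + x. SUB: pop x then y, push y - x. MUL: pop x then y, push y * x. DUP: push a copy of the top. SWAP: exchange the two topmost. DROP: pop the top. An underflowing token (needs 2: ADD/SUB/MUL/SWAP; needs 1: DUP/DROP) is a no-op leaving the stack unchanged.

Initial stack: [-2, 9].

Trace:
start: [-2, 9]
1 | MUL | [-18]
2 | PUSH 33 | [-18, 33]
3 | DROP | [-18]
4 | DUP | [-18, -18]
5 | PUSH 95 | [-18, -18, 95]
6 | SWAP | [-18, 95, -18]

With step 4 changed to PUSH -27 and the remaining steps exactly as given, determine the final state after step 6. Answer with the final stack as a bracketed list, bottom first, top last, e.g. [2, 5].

[-18, 95, -27]

(re-executing from step 4 with the substitution; state before step 4: [-18])
4 | PUSH -27 | [-18, -27]
5 | PUSH 95 | [-18, -27, 95]
6 | SWAP | [-18, 95, -27]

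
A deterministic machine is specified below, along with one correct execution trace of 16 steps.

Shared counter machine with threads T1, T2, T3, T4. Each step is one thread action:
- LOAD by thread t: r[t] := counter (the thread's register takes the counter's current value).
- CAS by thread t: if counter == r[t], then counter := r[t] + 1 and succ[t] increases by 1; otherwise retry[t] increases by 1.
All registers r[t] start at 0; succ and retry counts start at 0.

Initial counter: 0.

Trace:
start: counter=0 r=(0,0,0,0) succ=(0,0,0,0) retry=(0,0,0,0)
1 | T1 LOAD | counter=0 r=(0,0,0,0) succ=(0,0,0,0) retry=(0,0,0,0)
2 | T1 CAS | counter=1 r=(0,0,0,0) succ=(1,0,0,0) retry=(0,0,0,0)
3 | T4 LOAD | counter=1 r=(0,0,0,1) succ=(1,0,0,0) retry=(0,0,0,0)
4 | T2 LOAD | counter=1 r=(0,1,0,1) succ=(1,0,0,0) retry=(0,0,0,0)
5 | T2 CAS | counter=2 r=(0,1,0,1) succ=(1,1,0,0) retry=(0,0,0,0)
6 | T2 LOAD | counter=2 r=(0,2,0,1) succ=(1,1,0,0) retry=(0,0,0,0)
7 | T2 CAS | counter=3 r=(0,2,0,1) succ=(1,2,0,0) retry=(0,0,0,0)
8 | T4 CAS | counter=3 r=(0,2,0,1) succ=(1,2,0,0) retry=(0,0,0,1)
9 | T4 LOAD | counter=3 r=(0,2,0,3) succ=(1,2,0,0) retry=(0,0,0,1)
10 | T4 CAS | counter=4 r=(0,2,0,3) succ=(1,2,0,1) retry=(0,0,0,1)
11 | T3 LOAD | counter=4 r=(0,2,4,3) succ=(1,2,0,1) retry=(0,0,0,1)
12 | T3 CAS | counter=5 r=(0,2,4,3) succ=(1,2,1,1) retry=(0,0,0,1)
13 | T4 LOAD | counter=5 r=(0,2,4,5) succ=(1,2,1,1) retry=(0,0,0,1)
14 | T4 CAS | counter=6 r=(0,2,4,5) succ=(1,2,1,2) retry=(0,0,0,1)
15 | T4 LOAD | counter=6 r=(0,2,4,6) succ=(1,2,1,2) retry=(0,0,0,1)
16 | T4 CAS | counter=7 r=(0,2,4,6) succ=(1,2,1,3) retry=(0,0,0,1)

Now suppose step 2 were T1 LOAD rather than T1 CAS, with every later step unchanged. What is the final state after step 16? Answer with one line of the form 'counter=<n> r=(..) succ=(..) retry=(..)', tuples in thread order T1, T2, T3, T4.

(re-executing from step 2 with the substitution; state before step 2: counter=0 r=(0,0,0,0) succ=(0,0,0,0) retry=(0,0,0,0))
2 | T1 LOAD | counter=0 r=(0,0,0,0) succ=(0,0,0,0) retry=(0,0,0,0)
3 | T4 LOAD | counter=0 r=(0,0,0,0) succ=(0,0,0,0) retry=(0,0,0,0)
4 | T2 LOAD | counter=0 r=(0,0,0,0) succ=(0,0,0,0) retry=(0,0,0,0)
5 | T2 CAS | counter=1 r=(0,0,0,0) succ=(0,1,0,0) retry=(0,0,0,0)
6 | T2 LOAD | counter=1 r=(0,1,0,0) succ=(0,1,0,0) retry=(0,0,0,0)
7 | T2 CAS | counter=2 r=(0,1,0,0) succ=(0,2,0,0) retry=(0,0,0,0)
8 | T4 CAS | counter=2 r=(0,1,0,0) succ=(0,2,0,0) retry=(0,0,0,1)
9 | T4 LOAD | counter=2 r=(0,1,0,2) succ=(0,2,0,0) retry=(0,0,0,1)
10 | T4 CAS | counter=3 r=(0,1,0,2) succ=(0,2,0,1) retry=(0,0,0,1)
11 | T3 LOAD | counter=3 r=(0,1,3,2) succ=(0,2,0,1) retry=(0,0,0,1)
12 | T3 CAS | counter=4 r=(0,1,3,2) succ=(0,2,1,1) retry=(0,0,0,1)
13 | T4 LOAD | counter=4 r=(0,1,3,4) succ=(0,2,1,1) retry=(0,0,0,1)
14 | T4 CAS | counter=5 r=(0,1,3,4) succ=(0,2,1,2) retry=(0,0,0,1)
15 | T4 LOAD | counter=5 r=(0,1,3,5) succ=(0,2,1,2) retry=(0,0,0,1)
16 | T4 CAS | counter=6 r=(0,1,3,5) succ=(0,2,1,3) retry=(0,0,0,1)

counter=6 r=(0,1,3,5) succ=(0,2,1,3) retry=(0,0,0,1)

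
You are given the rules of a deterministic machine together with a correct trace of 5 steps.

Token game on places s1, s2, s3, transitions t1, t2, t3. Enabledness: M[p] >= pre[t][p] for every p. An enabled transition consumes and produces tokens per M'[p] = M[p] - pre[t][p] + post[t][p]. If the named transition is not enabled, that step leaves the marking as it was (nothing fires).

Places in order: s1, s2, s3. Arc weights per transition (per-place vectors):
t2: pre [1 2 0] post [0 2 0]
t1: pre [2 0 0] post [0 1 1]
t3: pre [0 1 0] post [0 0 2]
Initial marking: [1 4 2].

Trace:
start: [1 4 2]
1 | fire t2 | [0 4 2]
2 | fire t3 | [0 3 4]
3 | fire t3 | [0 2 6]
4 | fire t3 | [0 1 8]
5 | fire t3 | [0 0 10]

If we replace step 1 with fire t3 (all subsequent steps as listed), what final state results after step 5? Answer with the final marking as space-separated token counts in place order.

1 0 10

(re-executing from step 1 with the substitution; state before step 1: [1 4 2])
1 | fire t3 | [1 3 4]
2 | fire t3 | [1 2 6]
3 | fire t3 | [1 1 8]
4 | fire t3 | [1 0 10]
5 | fire t3 | [1 0 10]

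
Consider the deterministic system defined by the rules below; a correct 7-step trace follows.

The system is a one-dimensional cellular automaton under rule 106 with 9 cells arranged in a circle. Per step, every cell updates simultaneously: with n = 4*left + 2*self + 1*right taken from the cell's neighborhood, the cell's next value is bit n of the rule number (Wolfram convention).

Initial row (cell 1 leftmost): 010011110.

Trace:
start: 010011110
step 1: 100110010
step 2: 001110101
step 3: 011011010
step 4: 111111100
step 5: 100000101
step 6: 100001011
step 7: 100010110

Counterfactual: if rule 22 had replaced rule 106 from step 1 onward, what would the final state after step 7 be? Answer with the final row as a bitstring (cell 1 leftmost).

000111111

(re-executing steps 1..7 under rule 22; state before step 1: 010011110)
step 1: 111100001
step 2: 000010010
step 3: 000111111
step 4: 101000000
step 5: 101100001
step 6: 000010010
step 7: 000111111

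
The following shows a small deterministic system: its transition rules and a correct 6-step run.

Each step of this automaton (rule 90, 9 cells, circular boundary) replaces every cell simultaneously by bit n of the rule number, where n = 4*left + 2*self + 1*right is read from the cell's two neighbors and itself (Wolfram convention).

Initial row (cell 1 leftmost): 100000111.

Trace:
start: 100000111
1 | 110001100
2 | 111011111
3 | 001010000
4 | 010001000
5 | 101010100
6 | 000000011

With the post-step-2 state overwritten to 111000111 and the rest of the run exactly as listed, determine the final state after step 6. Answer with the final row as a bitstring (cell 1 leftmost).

010000010

state after step 2 := 111000111
3 | 001101100
4 | 011101110
5 | 110101011
6 | 010000010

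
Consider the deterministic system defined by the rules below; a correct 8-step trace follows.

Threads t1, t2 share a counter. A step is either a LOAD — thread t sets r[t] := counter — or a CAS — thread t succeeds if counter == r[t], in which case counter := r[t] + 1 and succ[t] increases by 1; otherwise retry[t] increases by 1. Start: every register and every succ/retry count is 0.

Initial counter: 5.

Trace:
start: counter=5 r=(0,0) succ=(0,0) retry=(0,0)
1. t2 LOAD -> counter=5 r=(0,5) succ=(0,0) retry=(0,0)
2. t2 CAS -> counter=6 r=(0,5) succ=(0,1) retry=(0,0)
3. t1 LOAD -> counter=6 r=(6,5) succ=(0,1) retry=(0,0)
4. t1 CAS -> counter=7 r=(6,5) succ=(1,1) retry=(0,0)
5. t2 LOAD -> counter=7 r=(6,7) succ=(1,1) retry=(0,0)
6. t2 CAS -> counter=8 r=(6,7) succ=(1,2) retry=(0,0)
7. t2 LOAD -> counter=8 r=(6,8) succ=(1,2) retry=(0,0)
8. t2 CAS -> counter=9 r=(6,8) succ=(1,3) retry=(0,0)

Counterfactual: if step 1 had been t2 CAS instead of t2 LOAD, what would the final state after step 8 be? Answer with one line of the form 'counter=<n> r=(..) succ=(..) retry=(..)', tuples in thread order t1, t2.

counter=8 r=(5,7) succ=(1,2) retry=(0,2)

(re-executing from step 1 with the substitution; state before step 1: counter=5 r=(0,0) succ=(0,0) retry=(0,0))
1. t2 CAS -> counter=5 r=(0,0) succ=(0,0) retry=(0,1)
2. t2 CAS -> counter=5 r=(0,0) succ=(0,0) retry=(0,2)
3. t1 LOAD -> counter=5 r=(5,0) succ=(0,0) retry=(0,2)
4. t1 CAS -> counter=6 r=(5,0) succ=(1,0) retry=(0,2)
5. t2 LOAD -> counter=6 r=(5,6) succ=(1,0) retry=(0,2)
6. t2 CAS -> counter=7 r=(5,6) succ=(1,1) retry=(0,2)
7. t2 LOAD -> counter=7 r=(5,7) succ=(1,1) retry=(0,2)
8. t2 CAS -> counter=8 r=(5,7) succ=(1,2) retry=(0,2)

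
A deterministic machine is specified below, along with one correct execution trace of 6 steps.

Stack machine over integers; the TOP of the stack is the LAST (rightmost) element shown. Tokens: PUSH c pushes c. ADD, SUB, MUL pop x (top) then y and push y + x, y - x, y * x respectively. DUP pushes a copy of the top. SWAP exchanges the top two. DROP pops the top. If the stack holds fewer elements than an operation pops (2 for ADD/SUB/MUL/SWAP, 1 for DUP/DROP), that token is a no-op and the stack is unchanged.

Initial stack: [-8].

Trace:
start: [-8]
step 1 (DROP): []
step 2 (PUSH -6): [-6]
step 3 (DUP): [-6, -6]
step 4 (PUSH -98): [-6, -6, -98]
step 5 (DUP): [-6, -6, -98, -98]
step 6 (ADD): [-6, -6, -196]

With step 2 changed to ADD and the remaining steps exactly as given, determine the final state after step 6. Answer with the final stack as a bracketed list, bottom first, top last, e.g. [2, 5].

[-196]

(re-executing from step 2 with the substitution; state before step 2: [])
step 2 (ADD): []
step 3 (DUP): []
step 4 (PUSH -98): [-98]
step 5 (DUP): [-98, -98]
step 6 (ADD): [-196]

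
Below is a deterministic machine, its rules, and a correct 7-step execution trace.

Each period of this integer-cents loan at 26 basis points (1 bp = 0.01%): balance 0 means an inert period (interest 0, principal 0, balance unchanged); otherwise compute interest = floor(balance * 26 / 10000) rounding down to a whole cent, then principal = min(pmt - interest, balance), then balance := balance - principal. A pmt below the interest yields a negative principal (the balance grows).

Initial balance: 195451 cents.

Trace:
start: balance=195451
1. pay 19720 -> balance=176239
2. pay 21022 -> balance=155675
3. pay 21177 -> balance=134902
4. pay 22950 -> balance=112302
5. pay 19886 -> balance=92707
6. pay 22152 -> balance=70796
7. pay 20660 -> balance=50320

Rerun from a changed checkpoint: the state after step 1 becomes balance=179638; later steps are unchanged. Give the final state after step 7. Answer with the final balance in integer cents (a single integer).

53772

state after step 1 := balance=179638
2. pay 21022 -> balance=159083
3. pay 21177 -> balance=138319
4. pay 22950 -> balance=115728
5. pay 19886 -> balance=96142
6. pay 22152 -> balance=74239
7. pay 20660 -> balance=53772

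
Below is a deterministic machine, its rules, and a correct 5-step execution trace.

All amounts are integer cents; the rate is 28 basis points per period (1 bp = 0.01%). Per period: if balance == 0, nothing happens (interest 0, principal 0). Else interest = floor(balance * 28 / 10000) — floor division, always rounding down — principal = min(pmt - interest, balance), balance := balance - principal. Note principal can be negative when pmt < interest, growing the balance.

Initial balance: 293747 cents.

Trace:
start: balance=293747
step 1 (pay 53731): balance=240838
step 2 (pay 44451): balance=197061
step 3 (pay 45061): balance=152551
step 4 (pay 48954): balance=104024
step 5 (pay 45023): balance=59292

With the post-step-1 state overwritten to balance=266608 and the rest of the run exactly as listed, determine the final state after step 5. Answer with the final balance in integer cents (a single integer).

85352

state after step 1 := balance=266608
step 2 (pay 44451): balance=222903
step 3 (pay 45061): balance=178466
step 4 (pay 48954): balance=130011
step 5 (pay 45023): balance=85352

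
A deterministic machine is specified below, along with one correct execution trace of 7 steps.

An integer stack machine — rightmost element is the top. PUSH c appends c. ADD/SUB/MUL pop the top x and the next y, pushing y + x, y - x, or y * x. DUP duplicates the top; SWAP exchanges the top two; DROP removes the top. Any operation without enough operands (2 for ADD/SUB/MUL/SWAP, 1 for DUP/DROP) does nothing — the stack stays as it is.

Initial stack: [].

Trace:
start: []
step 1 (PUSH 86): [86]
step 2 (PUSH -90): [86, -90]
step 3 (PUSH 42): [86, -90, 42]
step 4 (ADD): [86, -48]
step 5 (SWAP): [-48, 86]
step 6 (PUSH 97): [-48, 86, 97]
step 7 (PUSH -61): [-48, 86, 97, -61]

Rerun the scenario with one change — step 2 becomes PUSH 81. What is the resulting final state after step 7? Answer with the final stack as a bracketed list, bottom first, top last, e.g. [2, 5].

(re-executing from step 2 with the substitution; state before step 2: [86])
step 2 (PUSH 81): [86, 81]
step 3 (PUSH 42): [86, 81, 42]
step 4 (ADD): [86, 123]
step 5 (SWAP): [123, 86]
step 6 (PUSH 97): [123, 86, 97]
step 7 (PUSH -61): [123, 86, 97, -61]

[123, 86, 97, -61]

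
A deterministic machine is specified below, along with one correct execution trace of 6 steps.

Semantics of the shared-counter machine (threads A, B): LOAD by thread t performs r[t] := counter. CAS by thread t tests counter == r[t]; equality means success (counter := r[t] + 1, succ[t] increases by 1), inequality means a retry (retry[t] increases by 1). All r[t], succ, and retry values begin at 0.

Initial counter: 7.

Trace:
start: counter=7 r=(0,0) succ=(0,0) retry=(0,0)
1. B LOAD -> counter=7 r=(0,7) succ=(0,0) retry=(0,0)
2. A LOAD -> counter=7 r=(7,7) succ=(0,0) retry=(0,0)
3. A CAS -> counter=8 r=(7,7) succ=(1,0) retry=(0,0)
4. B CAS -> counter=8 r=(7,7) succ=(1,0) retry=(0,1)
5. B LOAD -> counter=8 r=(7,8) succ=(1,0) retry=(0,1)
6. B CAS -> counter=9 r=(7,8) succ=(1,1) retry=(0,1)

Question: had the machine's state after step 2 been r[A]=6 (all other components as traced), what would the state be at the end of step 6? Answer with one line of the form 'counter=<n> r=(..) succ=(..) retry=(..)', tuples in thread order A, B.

state after step 2 := counter=7 r=(6,7) succ=(0,0) retry=(0,0)
3. A CAS -> counter=7 r=(6,7) succ=(0,0) retry=(1,0)
4. B CAS -> counter=8 r=(6,7) succ=(0,1) retry=(1,0)
5. B LOAD -> counter=8 r=(6,8) succ=(0,1) retry=(1,0)
6. B CAS -> counter=9 r=(6,8) succ=(0,2) retry=(1,0)

counter=9 r=(6,8) succ=(0,2) retry=(1,0)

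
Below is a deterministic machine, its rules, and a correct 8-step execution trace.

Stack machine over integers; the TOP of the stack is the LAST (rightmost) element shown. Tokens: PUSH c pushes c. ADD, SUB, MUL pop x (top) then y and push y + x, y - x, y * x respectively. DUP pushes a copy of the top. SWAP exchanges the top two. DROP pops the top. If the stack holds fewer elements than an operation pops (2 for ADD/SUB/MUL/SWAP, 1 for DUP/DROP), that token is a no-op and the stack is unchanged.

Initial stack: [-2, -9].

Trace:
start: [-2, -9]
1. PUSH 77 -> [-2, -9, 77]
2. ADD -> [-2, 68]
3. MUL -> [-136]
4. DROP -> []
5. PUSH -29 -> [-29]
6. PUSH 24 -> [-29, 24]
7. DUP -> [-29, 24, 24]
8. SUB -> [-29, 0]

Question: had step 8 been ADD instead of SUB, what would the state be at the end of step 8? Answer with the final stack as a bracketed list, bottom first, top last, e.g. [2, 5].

(re-executing from step 8 with the substitution; state before step 8: [-29, 24, 24])
8. ADD -> [-29, 48]

[-29, 48]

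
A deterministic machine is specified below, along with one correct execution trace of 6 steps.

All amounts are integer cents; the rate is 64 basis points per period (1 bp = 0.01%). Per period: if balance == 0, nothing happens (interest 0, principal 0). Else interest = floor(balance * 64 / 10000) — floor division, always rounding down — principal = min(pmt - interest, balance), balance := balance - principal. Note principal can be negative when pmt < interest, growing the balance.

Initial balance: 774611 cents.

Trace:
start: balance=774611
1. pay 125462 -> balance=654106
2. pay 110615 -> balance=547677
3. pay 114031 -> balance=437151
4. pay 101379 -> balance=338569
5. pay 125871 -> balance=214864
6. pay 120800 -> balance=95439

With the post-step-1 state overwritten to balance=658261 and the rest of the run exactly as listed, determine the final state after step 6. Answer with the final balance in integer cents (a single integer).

state after step 1 := balance=658261
2. pay 110615 -> balance=551858
3. pay 114031 -> balance=441358
4. pay 101379 -> balance=342803
5. pay 125871 -> balance=219125
6. pay 120800 -> balance=99727

99727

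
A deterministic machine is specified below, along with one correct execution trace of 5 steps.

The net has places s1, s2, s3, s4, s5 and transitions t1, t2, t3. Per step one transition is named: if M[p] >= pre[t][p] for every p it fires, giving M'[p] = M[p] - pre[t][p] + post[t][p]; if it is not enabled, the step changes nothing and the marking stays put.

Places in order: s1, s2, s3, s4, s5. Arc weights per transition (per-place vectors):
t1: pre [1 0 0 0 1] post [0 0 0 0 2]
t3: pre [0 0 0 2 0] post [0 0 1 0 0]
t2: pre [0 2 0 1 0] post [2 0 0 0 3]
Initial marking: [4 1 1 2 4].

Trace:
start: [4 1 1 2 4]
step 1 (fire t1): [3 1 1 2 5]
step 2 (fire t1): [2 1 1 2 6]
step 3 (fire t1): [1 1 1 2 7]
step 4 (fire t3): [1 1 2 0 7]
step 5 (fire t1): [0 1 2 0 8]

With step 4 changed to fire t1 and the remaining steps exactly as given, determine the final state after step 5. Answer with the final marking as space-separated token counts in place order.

(re-executing from step 4 with the substitution; state before step 4: [1 1 1 2 7])
step 4 (fire t1): [0 1 1 2 8]
step 5 (fire t1): [0 1 1 2 8]

0 1 1 2 8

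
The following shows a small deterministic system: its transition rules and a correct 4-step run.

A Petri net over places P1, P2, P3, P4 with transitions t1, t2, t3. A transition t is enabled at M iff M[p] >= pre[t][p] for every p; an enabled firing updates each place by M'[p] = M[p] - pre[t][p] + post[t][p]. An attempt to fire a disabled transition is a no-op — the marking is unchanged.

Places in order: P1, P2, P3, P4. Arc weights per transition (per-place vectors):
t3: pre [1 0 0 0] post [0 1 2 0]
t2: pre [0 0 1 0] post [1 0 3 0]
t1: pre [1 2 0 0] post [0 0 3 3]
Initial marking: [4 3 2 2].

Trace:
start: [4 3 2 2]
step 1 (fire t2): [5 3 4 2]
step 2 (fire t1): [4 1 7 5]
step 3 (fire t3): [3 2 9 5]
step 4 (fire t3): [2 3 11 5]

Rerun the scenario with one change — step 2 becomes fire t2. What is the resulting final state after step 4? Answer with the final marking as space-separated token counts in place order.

(re-executing from step 2 with the substitution; state before step 2: [5 3 4 2])
step 2 (fire t2): [6 3 6 2]
step 3 (fire t3): [5 4 8 2]
step 4 (fire t3): [4 5 10 2]

4 5 10 2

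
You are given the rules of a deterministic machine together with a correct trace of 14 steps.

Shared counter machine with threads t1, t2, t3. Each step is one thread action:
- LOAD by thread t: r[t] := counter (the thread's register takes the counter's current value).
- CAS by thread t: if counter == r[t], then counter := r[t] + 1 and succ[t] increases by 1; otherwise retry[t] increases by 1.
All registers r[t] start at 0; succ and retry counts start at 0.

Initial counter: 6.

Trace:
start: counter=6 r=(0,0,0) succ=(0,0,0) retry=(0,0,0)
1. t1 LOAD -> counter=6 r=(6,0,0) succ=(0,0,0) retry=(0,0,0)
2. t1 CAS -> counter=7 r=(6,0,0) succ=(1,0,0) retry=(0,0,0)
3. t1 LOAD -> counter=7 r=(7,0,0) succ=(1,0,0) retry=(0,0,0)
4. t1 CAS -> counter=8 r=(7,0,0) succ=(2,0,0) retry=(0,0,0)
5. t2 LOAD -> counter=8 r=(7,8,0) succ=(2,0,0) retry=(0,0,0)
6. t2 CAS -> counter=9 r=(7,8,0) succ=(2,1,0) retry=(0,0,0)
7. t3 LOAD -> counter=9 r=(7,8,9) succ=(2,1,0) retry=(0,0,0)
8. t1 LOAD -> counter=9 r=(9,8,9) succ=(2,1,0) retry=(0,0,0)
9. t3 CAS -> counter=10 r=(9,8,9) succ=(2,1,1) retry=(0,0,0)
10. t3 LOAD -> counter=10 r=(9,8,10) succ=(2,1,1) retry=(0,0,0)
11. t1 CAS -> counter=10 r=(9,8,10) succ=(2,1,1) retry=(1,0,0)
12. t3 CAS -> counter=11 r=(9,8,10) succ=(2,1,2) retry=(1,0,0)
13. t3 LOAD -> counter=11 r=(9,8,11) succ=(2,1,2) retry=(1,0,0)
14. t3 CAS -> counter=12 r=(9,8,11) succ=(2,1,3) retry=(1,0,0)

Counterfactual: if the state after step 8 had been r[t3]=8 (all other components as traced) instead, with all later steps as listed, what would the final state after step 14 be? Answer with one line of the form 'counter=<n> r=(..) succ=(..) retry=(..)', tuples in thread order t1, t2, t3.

counter=11 r=(9,8,10) succ=(3,1,1) retry=(0,0,2)

state after step 8 := counter=9 r=(9,8,8) succ=(2,1,0) retry=(0,0,0)
9. t3 CAS -> counter=9 r=(9,8,8) succ=(2,1,0) retry=(0,0,1)
10. t3 LOAD -> counter=9 r=(9,8,9) succ=(2,1,0) retry=(0,0,1)
11. t1 CAS -> counter=10 r=(9,8,9) succ=(3,1,0) retry=(0,0,1)
12. t3 CAS -> counter=10 r=(9,8,9) succ=(3,1,0) retry=(0,0,2)
13. t3 LOAD -> counter=10 r=(9,8,10) succ=(3,1,0) retry=(0,0,2)
14. t3 CAS -> counter=11 r=(9,8,10) succ=(3,1,1) retry=(0,0,2)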